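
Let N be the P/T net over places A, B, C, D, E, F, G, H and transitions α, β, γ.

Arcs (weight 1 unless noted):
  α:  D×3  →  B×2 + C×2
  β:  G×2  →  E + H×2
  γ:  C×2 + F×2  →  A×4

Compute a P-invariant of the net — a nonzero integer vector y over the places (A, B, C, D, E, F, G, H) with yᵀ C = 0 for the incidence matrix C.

y = (A:1, B:-2, C:2, D:0, E:0, F:0, G:0, H:0)

Incidence matrix C (rows=places, cols=transitions):
        α    β    γ
    A   0    0    4
    B   2    0    0
    C   2    0   -2
    D  -3    0    0
    E   0    1    0
    F   0    0   -2
    G   0   -2    0
    H   0    2    0

Candidate y = [1, -2, 2, 0, 0, 0, 0, 0]; check y·C column-wise:
  col α: 1·0 + -2·2 + 2·2 + 0·-3 = 0
  col β: 1·0 + -2·0 + 2·0 + 0·1 + 0·-2 + 0·2 = 0
  col γ: 1·4 + -2·0 + 2·-2 + 0·-2 = 0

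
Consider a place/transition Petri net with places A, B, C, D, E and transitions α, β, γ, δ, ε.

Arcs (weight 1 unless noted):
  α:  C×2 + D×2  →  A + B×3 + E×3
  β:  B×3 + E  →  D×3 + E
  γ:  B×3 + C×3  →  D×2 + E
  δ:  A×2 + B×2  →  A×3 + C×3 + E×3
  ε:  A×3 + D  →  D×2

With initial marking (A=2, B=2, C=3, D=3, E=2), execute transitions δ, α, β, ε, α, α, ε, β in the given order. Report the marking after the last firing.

(A=0, B=3, C=0, D=5, E=14)

step 1: fire δ:  (A=2, B=2, C=3, D=3, E=2) → (A=3, B=0, C=6, D=3, E=5)
step 2: fire α:  (A=3, B=0, C=6, D=3, E=5) → (A=4, B=3, C=4, D=1, E=8)
step 3: fire β:  (A=4, B=3, C=4, D=1, E=8) → (A=4, B=0, C=4, D=4, E=8)
step 4: fire ε:  (A=4, B=0, C=4, D=4, E=8) → (A=1, B=0, C=4, D=5, E=8)
step 5: fire α:  (A=1, B=0, C=4, D=5, E=8) → (A=2, B=3, C=2, D=3, E=11)
step 6: fire α:  (A=2, B=3, C=2, D=3, E=11) → (A=3, B=6, C=0, D=1, E=14)
step 7: fire ε:  (A=3, B=6, C=0, D=1, E=14) → (A=0, B=6, C=0, D=2, E=14)
step 8: fire β:  (A=0, B=6, C=0, D=2, E=14) → (A=0, B=3, C=0, D=5, E=14)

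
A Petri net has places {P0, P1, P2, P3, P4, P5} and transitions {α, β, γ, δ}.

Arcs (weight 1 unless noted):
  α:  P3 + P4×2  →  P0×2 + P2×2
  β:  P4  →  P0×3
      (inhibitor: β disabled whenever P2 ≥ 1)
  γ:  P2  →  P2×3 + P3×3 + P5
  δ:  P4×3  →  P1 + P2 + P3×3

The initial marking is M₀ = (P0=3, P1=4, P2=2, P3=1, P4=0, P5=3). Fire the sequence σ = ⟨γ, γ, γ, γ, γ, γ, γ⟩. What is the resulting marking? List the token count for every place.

(P0=3, P1=4, P2=16, P3=22, P4=0, P5=10)

step 1: fire γ:  (P0=3, P1=4, P2=2, P3=1, P4=0, P5=3) → (P0=3, P1=4, P2=4, P3=4, P4=0, P5=4)
step 2: fire γ:  (P0=3, P1=4, P2=4, P3=4, P4=0, P5=4) → (P0=3, P1=4, P2=6, P3=7, P4=0, P5=5)
step 3: fire γ:  (P0=3, P1=4, P2=6, P3=7, P4=0, P5=5) → (P0=3, P1=4, P2=8, P3=10, P4=0, P5=6)
step 4: fire γ:  (P0=3, P1=4, P2=8, P3=10, P4=0, P5=6) → (P0=3, P1=4, P2=10, P3=13, P4=0, P5=7)
step 5: fire γ:  (P0=3, P1=4, P2=10, P3=13, P4=0, P5=7) → (P0=3, P1=4, P2=12, P3=16, P4=0, P5=8)
step 6: fire γ:  (P0=3, P1=4, P2=12, P3=16, P4=0, P5=8) → (P0=3, P1=4, P2=14, P3=19, P4=0, P5=9)
step 7: fire γ:  (P0=3, P1=4, P2=14, P3=19, P4=0, P5=9) → (P0=3, P1=4, P2=16, P3=22, P4=0, P5=10)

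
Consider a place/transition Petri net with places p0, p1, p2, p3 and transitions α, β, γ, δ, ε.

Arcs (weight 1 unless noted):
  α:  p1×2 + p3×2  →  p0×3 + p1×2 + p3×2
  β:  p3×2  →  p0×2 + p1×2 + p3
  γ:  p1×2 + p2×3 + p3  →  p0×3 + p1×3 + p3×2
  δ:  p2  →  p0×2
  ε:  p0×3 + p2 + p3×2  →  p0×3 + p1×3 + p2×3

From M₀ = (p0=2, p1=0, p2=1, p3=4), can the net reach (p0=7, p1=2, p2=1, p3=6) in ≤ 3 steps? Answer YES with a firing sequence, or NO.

NO — not reachable within 3 firings

depth 0: 1 marking
depth 1: 3 markings reached so far
depth 2: 7 markings reached so far
depth 3: 16 markings reached so far
target is not among the 16 markings reachable within 3 steps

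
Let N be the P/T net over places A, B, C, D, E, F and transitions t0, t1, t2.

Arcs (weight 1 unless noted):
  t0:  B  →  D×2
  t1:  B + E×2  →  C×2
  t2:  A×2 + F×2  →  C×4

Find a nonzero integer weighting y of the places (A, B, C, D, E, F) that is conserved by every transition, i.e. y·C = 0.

y = (A:2, B:2, C:1, D:1, E:0, F:0)

Incidence matrix C (rows=places, cols=transitions):
       t0   t1   t2
    A   0    0   -2
    B  -1   -1    0
    C   0    2    4
    D   2    0    0
    E   0   -2    0
    F   0    0   -2

Candidate y = [2, 2, 1, 1, 0, 0]; check y·C column-wise:
  col t0: 2·0 + 2·-1 + 1·0 + 1·2 = 0
  col t1: 2·0 + 2·-1 + 1·2 + 1·0 + 0·-2 = 0
  col t2: 2·-2 + 2·0 + 1·4 + 1·0 + 0·-2 = 0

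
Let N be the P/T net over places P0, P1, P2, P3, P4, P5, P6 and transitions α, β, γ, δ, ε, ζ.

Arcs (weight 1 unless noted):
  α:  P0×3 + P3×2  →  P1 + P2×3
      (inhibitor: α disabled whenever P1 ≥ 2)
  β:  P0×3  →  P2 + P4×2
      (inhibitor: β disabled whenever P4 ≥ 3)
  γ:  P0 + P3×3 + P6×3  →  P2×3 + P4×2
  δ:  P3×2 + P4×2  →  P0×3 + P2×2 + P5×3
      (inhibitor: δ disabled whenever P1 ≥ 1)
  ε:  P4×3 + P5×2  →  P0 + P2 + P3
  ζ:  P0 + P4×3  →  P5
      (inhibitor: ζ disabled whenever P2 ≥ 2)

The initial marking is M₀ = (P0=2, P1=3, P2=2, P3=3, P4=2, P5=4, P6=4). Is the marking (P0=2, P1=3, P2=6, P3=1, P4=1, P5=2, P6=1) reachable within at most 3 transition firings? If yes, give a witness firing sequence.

YES — reachable via ⟨γ, ε⟩ (2 firings)

step 1: fire γ:  (P0=2, P1=3, P2=2, P3=3, P4=2, P5=4, P6=4) → (P0=1, P1=3, P2=5, P3=0, P4=4, P5=4, P6=1)
step 2: fire ε:  (P0=1, P1=3, P2=5, P3=0, P4=4, P5=4, P6=1) → (P0=2, P1=3, P2=6, P3=1, P4=1, P5=2, P6=1)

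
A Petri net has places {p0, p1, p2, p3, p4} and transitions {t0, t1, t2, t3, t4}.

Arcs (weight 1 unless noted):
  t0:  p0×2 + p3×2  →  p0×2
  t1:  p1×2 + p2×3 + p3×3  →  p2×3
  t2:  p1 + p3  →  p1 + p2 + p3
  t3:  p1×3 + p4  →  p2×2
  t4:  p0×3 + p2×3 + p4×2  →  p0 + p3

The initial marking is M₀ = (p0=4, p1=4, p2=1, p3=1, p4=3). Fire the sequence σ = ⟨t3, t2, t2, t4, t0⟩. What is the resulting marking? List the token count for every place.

(p0=2, p1=1, p2=2, p3=0, p4=0)

step 1: fire t3:  (p0=4, p1=4, p2=1, p3=1, p4=3) → (p0=4, p1=1, p2=3, p3=1, p4=2)
step 2: fire t2:  (p0=4, p1=1, p2=3, p3=1, p4=2) → (p0=4, p1=1, p2=4, p3=1, p4=2)
step 3: fire t2:  (p0=4, p1=1, p2=4, p3=1, p4=2) → (p0=4, p1=1, p2=5, p3=1, p4=2)
step 4: fire t4:  (p0=4, p1=1, p2=5, p3=1, p4=2) → (p0=2, p1=1, p2=2, p3=2, p4=0)
step 5: fire t0:  (p0=2, p1=1, p2=2, p3=2, p4=0) → (p0=2, p1=1, p2=2, p3=0, p4=0)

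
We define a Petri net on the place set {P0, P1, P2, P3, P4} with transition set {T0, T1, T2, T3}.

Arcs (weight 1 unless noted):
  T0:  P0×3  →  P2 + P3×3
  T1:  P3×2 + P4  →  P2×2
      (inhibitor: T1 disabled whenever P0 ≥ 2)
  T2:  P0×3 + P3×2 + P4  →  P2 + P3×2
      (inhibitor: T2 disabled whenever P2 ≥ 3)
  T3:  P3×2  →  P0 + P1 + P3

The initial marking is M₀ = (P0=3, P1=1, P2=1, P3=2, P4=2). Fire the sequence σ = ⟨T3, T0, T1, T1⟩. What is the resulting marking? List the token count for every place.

(P0=1, P1=2, P2=6, P3=0, P4=0)

step 1: fire T3:  (P0=3, P1=1, P2=1, P3=2, P4=2) → (P0=4, P1=2, P2=1, P3=1, P4=2)
step 2: fire T0:  (P0=4, P1=2, P2=1, P3=1, P4=2) → (P0=1, P1=2, P2=2, P3=4, P4=2)
step 3: fire T1:  (P0=1, P1=2, P2=2, P3=4, P4=2) → (P0=1, P1=2, P2=4, P3=2, P4=1)
step 4: fire T1:  (P0=1, P1=2, P2=4, P3=2, P4=1) → (P0=1, P1=2, P2=6, P3=0, P4=0)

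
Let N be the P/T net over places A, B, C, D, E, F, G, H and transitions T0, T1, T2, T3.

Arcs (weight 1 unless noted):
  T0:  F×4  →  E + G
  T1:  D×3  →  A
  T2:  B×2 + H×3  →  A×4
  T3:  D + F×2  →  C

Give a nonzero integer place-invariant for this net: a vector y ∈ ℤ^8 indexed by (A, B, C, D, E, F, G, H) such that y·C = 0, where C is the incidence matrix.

y = (A:3, B:6, C:1, D:1, E:0, F:0, G:0, H:0)

Incidence matrix C (rows=places, cols=transitions):
       T0   T1   T2   T3
    A   0    1    4    0
    B   0    0   -2    0
    C   0    0    0    1
    D   0   -3    0   -1
    E   1    0    0    0
    F  -4    0    0   -2
    G   1    0    0    0
    H   0    0   -3    0

Candidate y = [3, 6, 1, 1, 0, 0, 0, 0]; check y·C column-wise:
  col T0: 3·0 + 6·0 + 1·0 + 1·0 + 0·1 + 0·-4 + 0·1 = 0
  col T1: 3·1 + 6·0 + 1·0 + 1·-3 = 0
  col T2: 3·4 + 6·-2 + 1·0 + 1·0 + 0·-3 = 0
  col T3: 3·0 + 6·0 + 1·1 + 1·-1 + 0·-2 = 0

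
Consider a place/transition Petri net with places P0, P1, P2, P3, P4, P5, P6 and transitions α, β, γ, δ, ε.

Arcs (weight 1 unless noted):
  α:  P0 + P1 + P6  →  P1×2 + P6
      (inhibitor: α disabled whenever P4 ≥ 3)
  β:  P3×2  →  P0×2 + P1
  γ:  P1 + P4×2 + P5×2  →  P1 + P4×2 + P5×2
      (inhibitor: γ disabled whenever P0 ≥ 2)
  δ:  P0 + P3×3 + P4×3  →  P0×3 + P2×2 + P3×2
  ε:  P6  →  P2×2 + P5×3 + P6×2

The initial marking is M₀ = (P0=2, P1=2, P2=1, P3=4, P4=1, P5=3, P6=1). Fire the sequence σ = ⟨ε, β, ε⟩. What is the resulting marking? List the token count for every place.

step 1: fire ε:  (P0=2, P1=2, P2=1, P3=4, P4=1, P5=3, P6=1) → (P0=2, P1=2, P2=3, P3=4, P4=1, P5=6, P6=2)
step 2: fire β:  (P0=2, P1=2, P2=3, P3=4, P4=1, P5=6, P6=2) → (P0=4, P1=3, P2=3, P3=2, P4=1, P5=6, P6=2)
step 3: fire ε:  (P0=4, P1=3, P2=3, P3=2, P4=1, P5=6, P6=2) → (P0=4, P1=3, P2=5, P3=2, P4=1, P5=9, P6=3)

(P0=4, P1=3, P2=5, P3=2, P4=1, P5=9, P6=3)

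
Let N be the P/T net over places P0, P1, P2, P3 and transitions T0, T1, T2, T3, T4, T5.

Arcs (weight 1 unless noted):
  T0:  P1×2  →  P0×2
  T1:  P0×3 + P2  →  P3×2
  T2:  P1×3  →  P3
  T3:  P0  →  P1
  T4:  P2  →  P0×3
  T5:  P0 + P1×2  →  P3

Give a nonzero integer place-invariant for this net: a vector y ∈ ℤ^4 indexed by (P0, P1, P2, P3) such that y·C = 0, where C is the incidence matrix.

Incidence matrix C (rows=places, cols=transitions):
       T0   T1   T2   T3   T4   T5
   P0   2   -3    0   -1    3   -1
   P1  -2    0   -3    1    0   -2
   P2   0   -1    0    0   -1    0
   P3   0    2    1    0    0    1

Candidate y = [1, 1, 3, 3]; check y·C column-wise:
  col T0: 1·2 + 1·-2 + 3·0 + 3·0 = 0
  col T1: 1·-3 + 1·0 + 3·-1 + 3·2 = 0
  col T2: 1·0 + 1·-3 + 3·0 + 3·1 = 0
  col T3: 1·-1 + 1·1 + 3·0 + 3·0 = 0
  col T4: 1·3 + 1·0 + 3·-1 + 3·0 = 0
  col T5: 1·-1 + 1·-2 + 3·0 + 3·1 = 0

y = (P0:1, P1:1, P2:3, P3:3)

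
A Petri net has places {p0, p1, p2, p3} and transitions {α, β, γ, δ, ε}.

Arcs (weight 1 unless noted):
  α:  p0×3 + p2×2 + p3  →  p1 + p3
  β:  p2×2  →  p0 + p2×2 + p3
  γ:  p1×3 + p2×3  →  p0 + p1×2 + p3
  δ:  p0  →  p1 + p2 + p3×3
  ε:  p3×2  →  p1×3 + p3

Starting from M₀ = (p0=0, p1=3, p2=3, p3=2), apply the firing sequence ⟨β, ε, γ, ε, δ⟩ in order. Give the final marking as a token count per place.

step 1: fire β:  (p0=0, p1=3, p2=3, p3=2) → (p0=1, p1=3, p2=3, p3=3)
step 2: fire ε:  (p0=1, p1=3, p2=3, p3=3) → (p0=1, p1=6, p2=3, p3=2)
step 3: fire γ:  (p0=1, p1=6, p2=3, p3=2) → (p0=2, p1=5, p2=0, p3=3)
step 4: fire ε:  (p0=2, p1=5, p2=0, p3=3) → (p0=2, p1=8, p2=0, p3=2)
step 5: fire δ:  (p0=2, p1=8, p2=0, p3=2) → (p0=1, p1=9, p2=1, p3=5)

(p0=1, p1=9, p2=1, p3=5)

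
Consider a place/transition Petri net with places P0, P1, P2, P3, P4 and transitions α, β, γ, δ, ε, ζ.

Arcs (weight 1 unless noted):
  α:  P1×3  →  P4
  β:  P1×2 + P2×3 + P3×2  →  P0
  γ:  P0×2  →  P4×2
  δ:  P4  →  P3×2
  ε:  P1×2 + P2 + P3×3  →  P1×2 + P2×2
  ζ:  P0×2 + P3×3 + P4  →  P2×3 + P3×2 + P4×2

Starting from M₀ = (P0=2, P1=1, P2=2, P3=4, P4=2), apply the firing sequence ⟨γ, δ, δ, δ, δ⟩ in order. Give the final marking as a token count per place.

(P0=0, P1=1, P2=2, P3=12, P4=0)

step 1: fire γ:  (P0=2, P1=1, P2=2, P3=4, P4=2) → (P0=0, P1=1, P2=2, P3=4, P4=4)
step 2: fire δ:  (P0=0, P1=1, P2=2, P3=4, P4=4) → (P0=0, P1=1, P2=2, P3=6, P4=3)
step 3: fire δ:  (P0=0, P1=1, P2=2, P3=6, P4=3) → (P0=0, P1=1, P2=2, P3=8, P4=2)
step 4: fire δ:  (P0=0, P1=1, P2=2, P3=8, P4=2) → (P0=0, P1=1, P2=2, P3=10, P4=1)
step 5: fire δ:  (P0=0, P1=1, P2=2, P3=10, P4=1) → (P0=0, P1=1, P2=2, P3=12, P4=0)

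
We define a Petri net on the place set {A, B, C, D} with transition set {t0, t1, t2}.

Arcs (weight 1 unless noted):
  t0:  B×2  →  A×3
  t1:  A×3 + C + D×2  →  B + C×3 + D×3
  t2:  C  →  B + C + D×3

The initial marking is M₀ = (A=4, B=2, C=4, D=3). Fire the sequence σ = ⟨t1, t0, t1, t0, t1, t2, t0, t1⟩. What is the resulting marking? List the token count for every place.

(A=1, B=1, C=12, D=10)

step 1: fire t1:  (A=4, B=2, C=4, D=3) → (A=1, B=3, C=6, D=4)
step 2: fire t0:  (A=1, B=3, C=6, D=4) → (A=4, B=1, C=6, D=4)
step 3: fire t1:  (A=4, B=1, C=6, D=4) → (A=1, B=2, C=8, D=5)
step 4: fire t0:  (A=1, B=2, C=8, D=5) → (A=4, B=0, C=8, D=5)
step 5: fire t1:  (A=4, B=0, C=8, D=5) → (A=1, B=1, C=10, D=6)
step 6: fire t2:  (A=1, B=1, C=10, D=6) → (A=1, B=2, C=10, D=9)
step 7: fire t0:  (A=1, B=2, C=10, D=9) → (A=4, B=0, C=10, D=9)
step 8: fire t1:  (A=4, B=0, C=10, D=9) → (A=1, B=1, C=12, D=10)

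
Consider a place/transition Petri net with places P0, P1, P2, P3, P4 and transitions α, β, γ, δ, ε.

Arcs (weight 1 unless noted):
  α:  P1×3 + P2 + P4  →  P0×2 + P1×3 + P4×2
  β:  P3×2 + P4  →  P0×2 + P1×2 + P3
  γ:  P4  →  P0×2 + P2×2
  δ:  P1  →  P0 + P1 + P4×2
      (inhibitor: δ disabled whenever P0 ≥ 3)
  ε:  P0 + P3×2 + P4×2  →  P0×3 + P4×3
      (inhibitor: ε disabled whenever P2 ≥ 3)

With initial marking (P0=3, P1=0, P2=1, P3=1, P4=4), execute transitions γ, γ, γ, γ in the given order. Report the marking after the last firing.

(P0=11, P1=0, P2=9, P3=1, P4=0)

step 1: fire γ:  (P0=3, P1=0, P2=1, P3=1, P4=4) → (P0=5, P1=0, P2=3, P3=1, P4=3)
step 2: fire γ:  (P0=5, P1=0, P2=3, P3=1, P4=3) → (P0=7, P1=0, P2=5, P3=1, P4=2)
step 3: fire γ:  (P0=7, P1=0, P2=5, P3=1, P4=2) → (P0=9, P1=0, P2=7, P3=1, P4=1)
step 4: fire γ:  (P0=9, P1=0, P2=7, P3=1, P4=1) → (P0=11, P1=0, P2=9, P3=1, P4=0)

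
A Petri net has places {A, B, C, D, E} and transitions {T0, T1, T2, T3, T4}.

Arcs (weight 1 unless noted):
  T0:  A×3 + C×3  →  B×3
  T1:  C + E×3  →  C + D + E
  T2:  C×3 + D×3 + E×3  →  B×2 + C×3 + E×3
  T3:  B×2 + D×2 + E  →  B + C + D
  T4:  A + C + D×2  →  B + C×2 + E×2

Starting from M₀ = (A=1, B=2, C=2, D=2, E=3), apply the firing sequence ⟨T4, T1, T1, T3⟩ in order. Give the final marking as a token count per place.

(A=0, B=2, C=4, D=1, E=0)

step 1: fire T4:  (A=1, B=2, C=2, D=2, E=3) → (A=0, B=3, C=3, D=0, E=5)
step 2: fire T1:  (A=0, B=3, C=3, D=0, E=5) → (A=0, B=3, C=3, D=1, E=3)
step 3: fire T1:  (A=0, B=3, C=3, D=1, E=3) → (A=0, B=3, C=3, D=2, E=1)
step 4: fire T3:  (A=0, B=3, C=3, D=2, E=1) → (A=0, B=2, C=4, D=1, E=0)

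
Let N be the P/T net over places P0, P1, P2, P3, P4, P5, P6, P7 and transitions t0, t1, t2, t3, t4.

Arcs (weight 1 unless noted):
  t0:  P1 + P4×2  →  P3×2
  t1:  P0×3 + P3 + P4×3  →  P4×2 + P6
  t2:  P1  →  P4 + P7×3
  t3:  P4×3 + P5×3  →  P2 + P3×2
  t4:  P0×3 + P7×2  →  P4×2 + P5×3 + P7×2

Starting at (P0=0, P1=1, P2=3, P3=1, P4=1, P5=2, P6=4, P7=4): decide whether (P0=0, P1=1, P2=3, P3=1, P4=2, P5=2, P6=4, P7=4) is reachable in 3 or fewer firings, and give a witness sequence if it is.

NO — not reachable within 3 firings

depth 0: 1 marking
depth 1: 2 markings reached so far
depth 2: 2 markings reached so far
(frontier empty at depth 2; search complete)
target is not among the 2 markings reachable within 3 steps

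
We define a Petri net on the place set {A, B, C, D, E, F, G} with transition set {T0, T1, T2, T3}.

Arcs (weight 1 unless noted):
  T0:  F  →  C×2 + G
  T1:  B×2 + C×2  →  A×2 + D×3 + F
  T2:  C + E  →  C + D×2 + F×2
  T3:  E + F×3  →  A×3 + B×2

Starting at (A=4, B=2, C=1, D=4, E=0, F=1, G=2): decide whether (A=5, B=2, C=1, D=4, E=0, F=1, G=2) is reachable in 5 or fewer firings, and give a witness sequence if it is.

NO — not reachable within 5 firings

depth 0: 1 marking
depth 1: 2 markings reached so far
depth 2: 3 markings reached so far
depth 3: 4 markings reached so far
depth 4: 4 markings reached so far
(frontier empty at depth 4; search complete)
target is not among the 4 markings reachable within 5 steps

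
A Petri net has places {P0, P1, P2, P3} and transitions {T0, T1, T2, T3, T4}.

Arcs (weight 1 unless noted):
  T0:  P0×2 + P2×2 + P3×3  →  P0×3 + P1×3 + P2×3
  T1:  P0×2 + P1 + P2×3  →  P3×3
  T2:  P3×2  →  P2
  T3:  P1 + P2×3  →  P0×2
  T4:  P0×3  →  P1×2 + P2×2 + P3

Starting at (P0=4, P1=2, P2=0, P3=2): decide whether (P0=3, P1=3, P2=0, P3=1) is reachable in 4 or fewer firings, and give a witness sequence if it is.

step 1: fire T2:  (P0=4, P1=2, P2=0, P3=2) → (P0=4, P1=2, P2=1, P3=0)
step 2: fire T4:  (P0=4, P1=2, P2=1, P3=0) → (P0=1, P1=4, P2=3, P3=1)
step 3: fire T3:  (P0=1, P1=4, P2=3, P3=1) → (P0=3, P1=3, P2=0, P3=1)

YES — reachable via ⟨T2, T4, T3⟩ (3 firings)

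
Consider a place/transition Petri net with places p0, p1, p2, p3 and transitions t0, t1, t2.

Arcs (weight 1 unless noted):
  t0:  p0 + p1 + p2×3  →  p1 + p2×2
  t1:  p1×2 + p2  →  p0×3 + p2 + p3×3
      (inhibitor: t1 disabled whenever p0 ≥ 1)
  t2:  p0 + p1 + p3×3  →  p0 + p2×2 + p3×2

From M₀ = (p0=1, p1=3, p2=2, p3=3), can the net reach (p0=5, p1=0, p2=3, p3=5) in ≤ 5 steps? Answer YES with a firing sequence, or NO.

NO — not reachable within 5 firings

depth 0: 1 marking
depth 1: 2 markings reached so far
depth 2: 3 markings reached so far
depth 3: 4 markings reached so far
depth 4: 4 markings reached so far
(frontier empty at depth 4; search complete)
target is not among the 4 markings reachable within 5 steps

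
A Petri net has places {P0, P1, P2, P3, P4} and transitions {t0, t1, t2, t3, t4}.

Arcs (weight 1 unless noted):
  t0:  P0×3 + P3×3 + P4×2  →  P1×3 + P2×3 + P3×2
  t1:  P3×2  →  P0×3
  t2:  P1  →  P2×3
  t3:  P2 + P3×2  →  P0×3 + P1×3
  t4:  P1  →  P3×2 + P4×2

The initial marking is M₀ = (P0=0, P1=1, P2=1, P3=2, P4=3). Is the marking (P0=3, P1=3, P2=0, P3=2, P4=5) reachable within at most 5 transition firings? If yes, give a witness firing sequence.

YES — reachable via ⟨t3, t4⟩ (2 firings)

step 1: fire t3:  (P0=0, P1=1, P2=1, P3=2, P4=3) → (P0=3, P1=4, P2=0, P3=0, P4=3)
step 2: fire t4:  (P0=3, P1=4, P2=0, P3=0, P4=3) → (P0=3, P1=3, P2=0, P3=2, P4=5)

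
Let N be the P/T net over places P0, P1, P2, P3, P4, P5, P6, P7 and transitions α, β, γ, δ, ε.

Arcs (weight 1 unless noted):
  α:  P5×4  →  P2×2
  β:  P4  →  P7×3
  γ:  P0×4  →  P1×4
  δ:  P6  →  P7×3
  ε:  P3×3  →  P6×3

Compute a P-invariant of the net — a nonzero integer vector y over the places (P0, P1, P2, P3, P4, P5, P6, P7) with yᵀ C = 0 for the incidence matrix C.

y = (P0:1, P1:1, P2:0, P3:0, P4:0, P5:0, P6:0, P7:0)

Incidence matrix C (rows=places, cols=transitions):
        α    β    γ    δ    ε
   P0   0    0   -4    0    0
   P1   0    0    4    0    0
   P2   2    0    0    0    0
   P3   0    0    0    0   -3
   P4   0   -1    0    0    0
   P5  -4    0    0    0    0
   P6   0    0    0   -1    3
   P7   0    3    0    3    0

Candidate y = [1, 1, 0, 0, 0, 0, 0, 0]; check y·C column-wise:
  col α: 1·0 + 1·0 + 0·2 + 0·-4 = 0
  col β: 1·0 + 1·0 + 0·-1 + 0·3 = 0
  col γ: 1·-4 + 1·4 = 0
  col δ: 1·0 + 1·0 + 0·-1 + 0·3 = 0
  col ε: 1·0 + 1·0 + 0·-3 + 0·3 = 0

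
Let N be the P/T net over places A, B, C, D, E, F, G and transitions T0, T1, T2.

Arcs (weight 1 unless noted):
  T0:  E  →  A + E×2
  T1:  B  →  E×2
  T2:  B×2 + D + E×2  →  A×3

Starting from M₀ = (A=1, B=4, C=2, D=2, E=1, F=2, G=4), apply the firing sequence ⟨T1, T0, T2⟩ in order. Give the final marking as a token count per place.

(A=5, B=1, C=2, D=1, E=2, F=2, G=4)

step 1: fire T1:  (A=1, B=4, C=2, D=2, E=1, F=2, G=4) → (A=1, B=3, C=2, D=2, E=3, F=2, G=4)
step 2: fire T0:  (A=1, B=3, C=2, D=2, E=3, F=2, G=4) → (A=2, B=3, C=2, D=2, E=4, F=2, G=4)
step 3: fire T2:  (A=2, B=3, C=2, D=2, E=4, F=2, G=4) → (A=5, B=1, C=2, D=1, E=2, F=2, G=4)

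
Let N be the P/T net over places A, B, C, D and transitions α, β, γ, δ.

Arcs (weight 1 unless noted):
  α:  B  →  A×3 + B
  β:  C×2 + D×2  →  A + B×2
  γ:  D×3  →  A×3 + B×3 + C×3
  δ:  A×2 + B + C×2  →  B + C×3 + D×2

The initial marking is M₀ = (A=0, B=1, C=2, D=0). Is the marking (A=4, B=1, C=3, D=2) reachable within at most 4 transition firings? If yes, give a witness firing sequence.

YES — reachable via ⟨α, α, δ⟩ (3 firings)

step 1: fire α:  (A=0, B=1, C=2, D=0) → (A=3, B=1, C=2, D=0)
step 2: fire α:  (A=3, B=1, C=2, D=0) → (A=6, B=1, C=2, D=0)
step 3: fire δ:  (A=6, B=1, C=2, D=0) → (A=4, B=1, C=3, D=2)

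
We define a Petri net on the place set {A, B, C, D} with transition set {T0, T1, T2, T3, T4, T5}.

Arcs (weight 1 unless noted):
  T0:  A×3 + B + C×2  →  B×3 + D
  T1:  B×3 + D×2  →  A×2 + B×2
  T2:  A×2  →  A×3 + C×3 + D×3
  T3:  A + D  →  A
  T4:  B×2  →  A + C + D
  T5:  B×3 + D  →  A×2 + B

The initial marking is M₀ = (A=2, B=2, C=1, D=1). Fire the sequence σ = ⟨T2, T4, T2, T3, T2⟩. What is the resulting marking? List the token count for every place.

(A=6, B=0, C=11, D=10)

step 1: fire T2:  (A=2, B=2, C=1, D=1) → (A=3, B=2, C=4, D=4)
step 2: fire T4:  (A=3, B=2, C=4, D=4) → (A=4, B=0, C=5, D=5)
step 3: fire T2:  (A=4, B=0, C=5, D=5) → (A=5, B=0, C=8, D=8)
step 4: fire T3:  (A=5, B=0, C=8, D=8) → (A=5, B=0, C=8, D=7)
step 5: fire T2:  (A=5, B=0, C=8, D=7) → (A=6, B=0, C=11, D=10)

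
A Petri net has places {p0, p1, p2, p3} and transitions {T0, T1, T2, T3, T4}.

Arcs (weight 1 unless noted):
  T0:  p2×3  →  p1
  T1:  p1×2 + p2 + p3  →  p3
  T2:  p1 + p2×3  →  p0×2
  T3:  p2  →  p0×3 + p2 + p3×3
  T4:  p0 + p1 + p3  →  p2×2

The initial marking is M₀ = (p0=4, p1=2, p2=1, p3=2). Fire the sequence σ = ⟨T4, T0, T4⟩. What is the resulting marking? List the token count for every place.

(p0=2, p1=1, p2=2, p3=0)

step 1: fire T4:  (p0=4, p1=2, p2=1, p3=2) → (p0=3, p1=1, p2=3, p3=1)
step 2: fire T0:  (p0=3, p1=1, p2=3, p3=1) → (p0=3, p1=2, p2=0, p3=1)
step 3: fire T4:  (p0=3, p1=2, p2=0, p3=1) → (p0=2, p1=1, p2=2, p3=0)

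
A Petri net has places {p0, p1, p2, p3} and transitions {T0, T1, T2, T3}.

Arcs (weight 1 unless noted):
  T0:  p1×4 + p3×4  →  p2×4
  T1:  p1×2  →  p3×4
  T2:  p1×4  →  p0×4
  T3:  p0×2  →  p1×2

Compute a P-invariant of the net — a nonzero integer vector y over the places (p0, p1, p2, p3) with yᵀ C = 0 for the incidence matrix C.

Incidence matrix C (rows=places, cols=transitions):
       T0   T1   T2   T3
   p0   0    0    4   -2
   p1  -4   -2   -4    2
   p2   4    0    0    0
   p3  -4    4    0    0

Candidate y = [2, 2, 3, 1]; check y·C column-wise:
  col T0: 2·0 + 2·-4 + 3·4 + 1·-4 = 0
  col T1: 2·0 + 2·-2 + 3·0 + 1·4 = 0
  col T2: 2·4 + 2·-4 + 3·0 + 1·0 = 0
  col T3: 2·-2 + 2·2 + 3·0 + 1·0 = 0

y = (p0:2, p1:2, p2:3, p3:1)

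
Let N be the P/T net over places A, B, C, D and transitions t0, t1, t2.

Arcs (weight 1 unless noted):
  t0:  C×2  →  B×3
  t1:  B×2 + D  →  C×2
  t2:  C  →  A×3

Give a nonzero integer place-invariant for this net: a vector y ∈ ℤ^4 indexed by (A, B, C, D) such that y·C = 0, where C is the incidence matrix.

Incidence matrix C (rows=places, cols=transitions):
       t0   t1   t2
    A   0    0    3
    B   3   -2    0
    C  -2    2   -1
    D   0   -1    0

Candidate y = [1, 2, 3, 2]; check y·C column-wise:
  col t0: 1·0 + 2·3 + 3·-2 + 2·0 = 0
  col t1: 1·0 + 2·-2 + 3·2 + 2·-1 = 0
  col t2: 1·3 + 2·0 + 3·-1 + 2·0 = 0

y = (A:1, B:2, C:3, D:2)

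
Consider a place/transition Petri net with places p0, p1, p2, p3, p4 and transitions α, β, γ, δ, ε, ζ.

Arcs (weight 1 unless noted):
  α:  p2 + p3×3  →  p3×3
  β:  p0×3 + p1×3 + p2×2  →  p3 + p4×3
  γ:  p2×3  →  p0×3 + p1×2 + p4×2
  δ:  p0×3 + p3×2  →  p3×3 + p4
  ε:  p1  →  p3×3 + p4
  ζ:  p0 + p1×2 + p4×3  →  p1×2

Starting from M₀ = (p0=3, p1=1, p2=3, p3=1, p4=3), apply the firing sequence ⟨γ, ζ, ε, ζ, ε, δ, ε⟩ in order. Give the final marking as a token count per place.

step 1: fire γ:  (p0=3, p1=1, p2=3, p3=1, p4=3) → (p0=6, p1=3, p2=0, p3=1, p4=5)
step 2: fire ζ:  (p0=6, p1=3, p2=0, p3=1, p4=5) → (p0=5, p1=3, p2=0, p3=1, p4=2)
step 3: fire ε:  (p0=5, p1=3, p2=0, p3=1, p4=2) → (p0=5, p1=2, p2=0, p3=4, p4=3)
step 4: fire ζ:  (p0=5, p1=2, p2=0, p3=4, p4=3) → (p0=4, p1=2, p2=0, p3=4, p4=0)
step 5: fire ε:  (p0=4, p1=2, p2=0, p3=4, p4=0) → (p0=4, p1=1, p2=0, p3=7, p4=1)
step 6: fire δ:  (p0=4, p1=1, p2=0, p3=7, p4=1) → (p0=1, p1=1, p2=0, p3=8, p4=2)
step 7: fire ε:  (p0=1, p1=1, p2=0, p3=8, p4=2) → (p0=1, p1=0, p2=0, p3=11, p4=3)

(p0=1, p1=0, p2=0, p3=11, p4=3)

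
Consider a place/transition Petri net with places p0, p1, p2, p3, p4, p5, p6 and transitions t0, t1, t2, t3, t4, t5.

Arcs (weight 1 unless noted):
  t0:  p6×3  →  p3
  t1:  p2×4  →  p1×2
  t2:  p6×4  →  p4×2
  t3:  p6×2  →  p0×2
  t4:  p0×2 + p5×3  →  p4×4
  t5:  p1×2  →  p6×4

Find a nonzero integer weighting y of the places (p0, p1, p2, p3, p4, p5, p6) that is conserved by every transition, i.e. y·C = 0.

y = (p0:1, p1:2, p2:1, p3:3, p4:2, p5:2, p6:1)

Incidence matrix C (rows=places, cols=transitions):
       t0   t1   t2   t3   t4   t5
   p0   0    0    0    2   -2    0
   p1   0    2    0    0    0   -2
   p2   0   -4    0    0    0    0
   p3   1    0    0    0    0    0
   p4   0    0    2    0    4    0
   p5   0    0    0    0   -3    0
   p6  -3    0   -4   -2    0    4

Candidate y = [1, 2, 1, 3, 2, 2, 1]; check y·C column-wise:
  col t0: 1·0 + 2·0 + 1·0 + 3·1 + 2·0 + 2·0 + 1·-3 = 0
  col t1: 1·0 + 2·2 + 1·-4 + 3·0 + 2·0 + 2·0 + 1·0 = 0
  col t2: 1·0 + 2·0 + 1·0 + 3·0 + 2·2 + 2·0 + 1·-4 = 0
  col t3: 1·2 + 2·0 + 1·0 + 3·0 + 2·0 + 2·0 + 1·-2 = 0
  col t4: 1·-2 + 2·0 + 1·0 + 3·0 + 2·4 + 2·-3 + 1·0 = 0
  col t5: 1·0 + 2·-2 + 1·0 + 3·0 + 2·0 + 2·0 + 1·4 = 0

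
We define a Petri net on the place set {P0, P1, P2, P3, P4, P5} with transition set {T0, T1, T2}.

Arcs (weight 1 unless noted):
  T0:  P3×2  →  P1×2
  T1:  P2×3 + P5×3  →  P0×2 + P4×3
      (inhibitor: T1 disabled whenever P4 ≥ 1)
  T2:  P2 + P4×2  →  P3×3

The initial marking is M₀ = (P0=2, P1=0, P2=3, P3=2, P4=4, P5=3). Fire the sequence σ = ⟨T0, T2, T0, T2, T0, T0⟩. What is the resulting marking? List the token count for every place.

(P0=2, P1=8, P2=1, P3=0, P4=0, P5=3)

step 1: fire T0:  (P0=2, P1=0, P2=3, P3=2, P4=4, P5=3) → (P0=2, P1=2, P2=3, P3=0, P4=4, P5=3)
step 2: fire T2:  (P0=2, P1=2, P2=3, P3=0, P4=4, P5=3) → (P0=2, P1=2, P2=2, P3=3, P4=2, P5=3)
step 3: fire T0:  (P0=2, P1=2, P2=2, P3=3, P4=2, P5=3) → (P0=2, P1=4, P2=2, P3=1, P4=2, P5=3)
step 4: fire T2:  (P0=2, P1=4, P2=2, P3=1, P4=2, P5=3) → (P0=2, P1=4, P2=1, P3=4, P4=0, P5=3)
step 5: fire T0:  (P0=2, P1=4, P2=1, P3=4, P4=0, P5=3) → (P0=2, P1=6, P2=1, P3=2, P4=0, P5=3)
step 6: fire T0:  (P0=2, P1=6, P2=1, P3=2, P4=0, P5=3) → (P0=2, P1=8, P2=1, P3=0, P4=0, P5=3)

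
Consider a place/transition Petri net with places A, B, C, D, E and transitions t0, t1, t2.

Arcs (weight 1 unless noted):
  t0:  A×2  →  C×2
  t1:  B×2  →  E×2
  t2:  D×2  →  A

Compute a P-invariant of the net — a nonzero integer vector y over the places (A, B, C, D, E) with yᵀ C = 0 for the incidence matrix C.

Incidence matrix C (rows=places, cols=transitions):
       t0   t1   t2
    A  -2    0    1
    B   0   -2    0
    C   2    0    0
    D   0    0   -2
    E   0    2    0

Candidate y = [2, 0, 2, 1, 0]; check y·C column-wise:
  col t0: 2·-2 + 2·2 + 1·0 = 0
  col t1: 2·0 + 0·-2 + 2·0 + 1·0 + 0·2 = 0
  col t2: 2·1 + 2·0 + 1·-2 = 0

y = (A:2, B:0, C:2, D:1, E:0)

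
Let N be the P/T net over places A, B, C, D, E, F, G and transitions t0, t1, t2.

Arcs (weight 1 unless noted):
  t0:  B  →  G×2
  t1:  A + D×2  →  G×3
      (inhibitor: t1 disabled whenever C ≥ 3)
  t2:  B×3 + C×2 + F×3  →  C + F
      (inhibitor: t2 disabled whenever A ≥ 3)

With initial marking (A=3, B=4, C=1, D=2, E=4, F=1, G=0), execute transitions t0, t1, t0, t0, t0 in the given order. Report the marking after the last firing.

(A=2, B=0, C=1, D=0, E=4, F=1, G=11)

step 1: fire t0:  (A=3, B=4, C=1, D=2, E=4, F=1, G=0) → (A=3, B=3, C=1, D=2, E=4, F=1, G=2)
step 2: fire t1:  (A=3, B=3, C=1, D=2, E=4, F=1, G=2) → (A=2, B=3, C=1, D=0, E=4, F=1, G=5)
step 3: fire t0:  (A=2, B=3, C=1, D=0, E=4, F=1, G=5) → (A=2, B=2, C=1, D=0, E=4, F=1, G=7)
step 4: fire t0:  (A=2, B=2, C=1, D=0, E=4, F=1, G=7) → (A=2, B=1, C=1, D=0, E=4, F=1, G=9)
step 5: fire t0:  (A=2, B=1, C=1, D=0, E=4, F=1, G=9) → (A=2, B=0, C=1, D=0, E=4, F=1, G=11)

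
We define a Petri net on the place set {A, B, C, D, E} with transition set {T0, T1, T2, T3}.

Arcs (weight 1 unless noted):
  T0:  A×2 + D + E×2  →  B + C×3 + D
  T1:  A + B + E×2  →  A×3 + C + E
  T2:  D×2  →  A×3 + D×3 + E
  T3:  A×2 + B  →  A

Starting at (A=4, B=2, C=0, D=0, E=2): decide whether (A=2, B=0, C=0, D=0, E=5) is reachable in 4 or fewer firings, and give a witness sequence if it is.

depth 0: 1 marking
depth 1: 3 markings reached so far
depth 2: 5 markings reached so far
depth 3: 5 markings reached so far
(frontier empty at depth 3; search complete)
target is not among the 5 markings reachable within 4 steps

NO — not reachable within 4 firings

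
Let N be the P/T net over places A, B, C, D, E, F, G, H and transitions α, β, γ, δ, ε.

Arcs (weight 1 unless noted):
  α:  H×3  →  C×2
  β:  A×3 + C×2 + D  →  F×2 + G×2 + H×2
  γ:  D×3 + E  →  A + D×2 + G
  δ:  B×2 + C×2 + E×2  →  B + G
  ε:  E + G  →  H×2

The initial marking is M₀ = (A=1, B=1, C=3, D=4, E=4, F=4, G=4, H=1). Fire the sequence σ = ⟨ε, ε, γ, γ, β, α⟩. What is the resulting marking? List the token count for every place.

(A=0, B=1, C=3, D=1, E=0, F=6, G=6, H=4)

step 1: fire ε:  (A=1, B=1, C=3, D=4, E=4, F=4, G=4, H=1) → (A=1, B=1, C=3, D=4, E=3, F=4, G=3, H=3)
step 2: fire ε:  (A=1, B=1, C=3, D=4, E=3, F=4, G=3, H=3) → (A=1, B=1, C=3, D=4, E=2, F=4, G=2, H=5)
step 3: fire γ:  (A=1, B=1, C=3, D=4, E=2, F=4, G=2, H=5) → (A=2, B=1, C=3, D=3, E=1, F=4, G=3, H=5)
step 4: fire γ:  (A=2, B=1, C=3, D=3, E=1, F=4, G=3, H=5) → (A=3, B=1, C=3, D=2, E=0, F=4, G=4, H=5)
step 5: fire β:  (A=3, B=1, C=3, D=2, E=0, F=4, G=4, H=5) → (A=0, B=1, C=1, D=1, E=0, F=6, G=6, H=7)
step 6: fire α:  (A=0, B=1, C=1, D=1, E=0, F=6, G=6, H=7) → (A=0, B=1, C=3, D=1, E=0, F=6, G=6, H=4)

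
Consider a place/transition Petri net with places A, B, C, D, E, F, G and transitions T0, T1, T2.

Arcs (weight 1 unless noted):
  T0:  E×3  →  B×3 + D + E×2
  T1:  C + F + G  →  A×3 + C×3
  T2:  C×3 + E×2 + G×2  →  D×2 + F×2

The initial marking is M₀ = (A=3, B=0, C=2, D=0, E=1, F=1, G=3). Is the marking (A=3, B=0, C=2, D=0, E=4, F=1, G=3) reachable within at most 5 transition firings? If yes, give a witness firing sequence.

depth 0: 1 marking
depth 1: 2 markings reached so far
depth 2: 2 markings reached so far
(frontier empty at depth 2; search complete)
target is not among the 2 markings reachable within 5 steps

NO — not reachable within 5 firings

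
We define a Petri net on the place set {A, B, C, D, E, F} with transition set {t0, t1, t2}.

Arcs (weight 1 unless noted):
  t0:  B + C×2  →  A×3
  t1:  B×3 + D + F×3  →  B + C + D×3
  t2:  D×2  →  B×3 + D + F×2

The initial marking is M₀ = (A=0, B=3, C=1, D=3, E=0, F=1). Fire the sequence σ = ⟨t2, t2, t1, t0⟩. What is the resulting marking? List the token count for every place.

step 1: fire t2:  (A=0, B=3, C=1, D=3, E=0, F=1) → (A=0, B=6, C=1, D=2, E=0, F=3)
step 2: fire t2:  (A=0, B=6, C=1, D=2, E=0, F=3) → (A=0, B=9, C=1, D=1, E=0, F=5)
step 3: fire t1:  (A=0, B=9, C=1, D=1, E=0, F=5) → (A=0, B=7, C=2, D=3, E=0, F=2)
step 4: fire t0:  (A=0, B=7, C=2, D=3, E=0, F=2) → (A=3, B=6, C=0, D=3, E=0, F=2)

(A=3, B=6, C=0, D=3, E=0, F=2)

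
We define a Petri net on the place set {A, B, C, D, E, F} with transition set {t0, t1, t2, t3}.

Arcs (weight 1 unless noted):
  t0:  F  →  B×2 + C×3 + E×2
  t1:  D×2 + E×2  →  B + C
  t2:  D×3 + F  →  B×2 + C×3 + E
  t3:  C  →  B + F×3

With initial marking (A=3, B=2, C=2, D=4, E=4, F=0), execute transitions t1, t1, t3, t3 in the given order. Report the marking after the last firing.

step 1: fire t1:  (A=3, B=2, C=2, D=4, E=4, F=0) → (A=3, B=3, C=3, D=2, E=2, F=0)
step 2: fire t1:  (A=3, B=3, C=3, D=2, E=2, F=0) → (A=3, B=4, C=4, D=0, E=0, F=0)
step 3: fire t3:  (A=3, B=4, C=4, D=0, E=0, F=0) → (A=3, B=5, C=3, D=0, E=0, F=3)
step 4: fire t3:  (A=3, B=5, C=3, D=0, E=0, F=3) → (A=3, B=6, C=2, D=0, E=0, F=6)

(A=3, B=6, C=2, D=0, E=0, F=6)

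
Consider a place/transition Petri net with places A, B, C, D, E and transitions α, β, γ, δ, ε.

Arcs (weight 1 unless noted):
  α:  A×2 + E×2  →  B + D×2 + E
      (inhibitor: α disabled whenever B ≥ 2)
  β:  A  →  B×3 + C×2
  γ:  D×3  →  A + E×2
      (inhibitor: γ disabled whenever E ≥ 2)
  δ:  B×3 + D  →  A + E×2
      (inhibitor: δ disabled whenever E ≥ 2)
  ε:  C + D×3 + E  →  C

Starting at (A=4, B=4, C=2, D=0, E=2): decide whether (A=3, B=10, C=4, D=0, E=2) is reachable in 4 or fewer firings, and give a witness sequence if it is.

depth 0: 1 marking
depth 1: 2 markings reached so far
depth 2: 3 markings reached so far
depth 3: 4 markings reached so far
depth 4: 5 markings reached so far
target is not among the 5 markings reachable within 4 steps

NO — not reachable within 4 firings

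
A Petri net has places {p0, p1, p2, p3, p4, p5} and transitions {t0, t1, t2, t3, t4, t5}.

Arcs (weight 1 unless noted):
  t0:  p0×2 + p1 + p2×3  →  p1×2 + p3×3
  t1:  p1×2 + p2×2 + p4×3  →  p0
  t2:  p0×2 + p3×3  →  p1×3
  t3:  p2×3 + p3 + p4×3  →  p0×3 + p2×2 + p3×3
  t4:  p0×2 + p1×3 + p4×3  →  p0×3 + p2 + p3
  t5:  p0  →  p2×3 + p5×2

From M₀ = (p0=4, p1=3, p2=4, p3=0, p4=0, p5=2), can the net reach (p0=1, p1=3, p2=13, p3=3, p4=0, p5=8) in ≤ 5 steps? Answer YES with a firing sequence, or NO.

depth 0: 1 marking
depth 1: 3 markings reached so far
depth 2: 6 markings reached so far
depth 3: 8 markings reached so far
depth 4: 9 markings reached so far
depth 5: 9 markings reached so far
(frontier empty at depth 5; search complete)
target is not among the 9 markings reachable within 5 steps

NO — not reachable within 5 firings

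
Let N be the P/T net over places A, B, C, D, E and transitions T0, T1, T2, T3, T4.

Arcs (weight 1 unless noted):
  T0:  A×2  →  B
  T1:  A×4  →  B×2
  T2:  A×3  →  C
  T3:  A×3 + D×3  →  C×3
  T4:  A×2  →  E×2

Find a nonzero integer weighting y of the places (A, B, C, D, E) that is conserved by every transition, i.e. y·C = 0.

Incidence matrix C (rows=places, cols=transitions):
       T0   T1   T2   T3   T4
    A  -2   -4   -3   -3   -2
    B   1    2    0    0    0
    C   0    0    1    3    0
    D   0    0    0   -3    0
    E   0    0    0    0    2

Candidate y = [1, 2, 3, 2, 1]; check y·C column-wise:
  col T0: 1·-2 + 2·1 + 3·0 + 2·0 + 1·0 = 0
  col T1: 1·-4 + 2·2 + 3·0 + 2·0 + 1·0 = 0
  col T2: 1·-3 + 2·0 + 3·1 + 2·0 + 1·0 = 0
  col T3: 1·-3 + 2·0 + 3·3 + 2·-3 + 1·0 = 0
  col T4: 1·-2 + 2·0 + 3·0 + 2·0 + 1·2 = 0

y = (A:1, B:2, C:3, D:2, E:1)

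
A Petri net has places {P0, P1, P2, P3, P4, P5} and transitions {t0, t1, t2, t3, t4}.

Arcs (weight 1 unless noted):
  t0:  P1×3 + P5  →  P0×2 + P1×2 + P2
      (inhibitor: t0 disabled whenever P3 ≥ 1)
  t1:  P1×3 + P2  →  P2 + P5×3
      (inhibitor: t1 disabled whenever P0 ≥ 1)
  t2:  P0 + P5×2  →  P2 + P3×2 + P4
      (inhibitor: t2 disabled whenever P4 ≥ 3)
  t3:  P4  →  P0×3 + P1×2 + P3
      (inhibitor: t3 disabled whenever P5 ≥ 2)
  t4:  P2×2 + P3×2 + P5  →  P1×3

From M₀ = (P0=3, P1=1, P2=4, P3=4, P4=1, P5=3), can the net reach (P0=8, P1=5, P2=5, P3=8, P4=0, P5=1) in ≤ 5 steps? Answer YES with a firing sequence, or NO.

step 1: fire t2:  (P0=3, P1=1, P2=4, P3=4, P4=1, P5=3) → (P0=2, P1=1, P2=5, P3=6, P4=2, P5=1)
step 2: fire t3:  (P0=2, P1=1, P2=5, P3=6, P4=2, P5=1) → (P0=5, P1=3, P2=5, P3=7, P4=1, P5=1)
step 3: fire t3:  (P0=5, P1=3, P2=5, P3=7, P4=1, P5=1) → (P0=8, P1=5, P2=5, P3=8, P4=0, P5=1)

YES — reachable via ⟨t2, t3, t3⟩ (3 firings)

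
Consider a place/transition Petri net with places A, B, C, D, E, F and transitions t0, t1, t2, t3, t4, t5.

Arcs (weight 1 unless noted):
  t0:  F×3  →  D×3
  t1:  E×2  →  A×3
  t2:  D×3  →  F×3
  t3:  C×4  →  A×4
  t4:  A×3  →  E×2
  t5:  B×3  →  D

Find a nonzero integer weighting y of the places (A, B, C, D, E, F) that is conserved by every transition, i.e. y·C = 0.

Incidence matrix C (rows=places, cols=transitions):
       t0   t1   t2   t3   t4   t5
    A   0    3    0    4   -3    0
    B   0    0    0    0    0   -3
    C   0    0    0   -4    0    0
    D   3    0   -3    0    0    1
    E   0   -2    0    0    2    0
    F  -3    0    3    0    0    0

Candidate y = [2, 0, 2, 0, 3, 0]; check y·C column-wise:
  col t0: 2·0 + 2·0 + 0·3 + 3·0 + 0·-3 = 0
  col t1: 2·3 + 2·0 + 3·-2 = 0
  col t2: 2·0 + 2·0 + 0·-3 + 3·0 + 0·3 = 0
  col t3: 2·4 + 2·-4 + 3·0 = 0
  col t4: 2·-3 + 2·0 + 3·2 = 0
  col t5: 2·0 + 0·-3 + 2·0 + 0·1 + 3·0 = 0

y = (A:2, B:0, C:2, D:0, E:3, F:0)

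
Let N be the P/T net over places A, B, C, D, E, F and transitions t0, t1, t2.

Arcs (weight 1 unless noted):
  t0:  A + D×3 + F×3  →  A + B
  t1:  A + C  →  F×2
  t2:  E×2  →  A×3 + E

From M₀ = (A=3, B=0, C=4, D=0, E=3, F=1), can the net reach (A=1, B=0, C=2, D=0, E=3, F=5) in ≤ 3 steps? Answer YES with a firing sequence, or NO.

step 1: fire t1:  (A=3, B=0, C=4, D=0, E=3, F=1) → (A=2, B=0, C=3, D=0, E=3, F=3)
step 2: fire t1:  (A=2, B=0, C=3, D=0, E=3, F=3) → (A=1, B=0, C=2, D=0, E=3, F=5)

YES — reachable via ⟨t1, t1⟩ (2 firings)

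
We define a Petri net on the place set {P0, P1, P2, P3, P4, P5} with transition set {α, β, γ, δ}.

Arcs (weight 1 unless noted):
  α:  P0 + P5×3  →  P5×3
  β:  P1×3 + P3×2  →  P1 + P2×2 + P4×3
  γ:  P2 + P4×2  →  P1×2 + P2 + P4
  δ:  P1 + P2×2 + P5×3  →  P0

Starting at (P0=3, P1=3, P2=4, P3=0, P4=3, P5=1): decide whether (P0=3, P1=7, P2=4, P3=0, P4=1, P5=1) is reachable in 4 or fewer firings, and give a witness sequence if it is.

step 1: fire γ:  (P0=3, P1=3, P2=4, P3=0, P4=3, P5=1) → (P0=3, P1=5, P2=4, P3=0, P4=2, P5=1)
step 2: fire γ:  (P0=3, P1=5, P2=4, P3=0, P4=2, P5=1) → (P0=3, P1=7, P2=4, P3=0, P4=1, P5=1)

YES — reachable via ⟨γ, γ⟩ (2 firings)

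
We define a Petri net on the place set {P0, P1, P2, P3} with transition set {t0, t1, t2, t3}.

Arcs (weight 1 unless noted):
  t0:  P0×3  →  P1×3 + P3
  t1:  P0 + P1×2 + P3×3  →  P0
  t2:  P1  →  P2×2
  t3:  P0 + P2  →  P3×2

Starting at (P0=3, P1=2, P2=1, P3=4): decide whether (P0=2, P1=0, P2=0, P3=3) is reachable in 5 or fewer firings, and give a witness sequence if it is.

step 1: fire t1:  (P0=3, P1=2, P2=1, P3=4) → (P0=3, P1=0, P2=1, P3=1)
step 2: fire t3:  (P0=3, P1=0, P2=1, P3=1) → (P0=2, P1=0, P2=0, P3=3)

YES — reachable via ⟨t1, t3⟩ (2 firings)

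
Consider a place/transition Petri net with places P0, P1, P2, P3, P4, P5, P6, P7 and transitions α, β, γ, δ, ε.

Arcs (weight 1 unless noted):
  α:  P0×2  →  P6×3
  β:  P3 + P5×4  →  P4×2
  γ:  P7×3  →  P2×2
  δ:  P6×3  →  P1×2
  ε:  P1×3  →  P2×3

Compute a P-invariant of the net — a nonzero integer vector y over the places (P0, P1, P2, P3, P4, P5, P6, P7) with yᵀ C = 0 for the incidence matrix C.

Incidence matrix C (rows=places, cols=transitions):
        α    β    γ    δ    ε
   P0  -2    0    0    0    0
   P1   0    0    0    2   -3
   P2   0    0    2    0    3
   P3   0   -1    0    0    0
   P4   0    2    0    0    0
   P5   0   -4    0    0    0
   P6   3    0    0   -3    0
   P7   0    0   -3    0    0

Candidate y = [0, 0, 0, 2, 1, 0, 0, 0]; check y·C column-wise:
  col α: 0·-2 + 2·0 + 1·0 + 0·3 = 0
  col β: 2·-1 + 1·2 + 0·-4 = 0
  col γ: 0·2 + 2·0 + 1·0 + 0·-3 = 0
  col δ: 0·2 + 2·0 + 1·0 + 0·-3 = 0
  col ε: 0·-3 + 0·3 + 2·0 + 1·0 = 0

y = (P0:0, P1:0, P2:0, P3:2, P4:1, P5:0, P6:0, P7:0)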